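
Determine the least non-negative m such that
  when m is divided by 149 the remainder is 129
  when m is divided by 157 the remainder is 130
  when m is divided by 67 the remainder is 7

The moduli are pairwise coprime; N = 149·157·67 = 1567331.
N/149 = 10519; 10519 ≡ 89 (mod 149); 89·72 ≡ 1, so inverse 72.
N/157 = 9983; 9983 ≡ 92 (mod 157); 92·128 ≡ 1, so inverse 128.
N/67 = 23393; 23393 ≡ 10 (mod 67); 10·47 ≡ 1, so inverse 47.
m ≡ 129·10519·72 + 130·9983·128 + 7·23393·47 = 271513889.
271513889 mod 1567331 = 365626.

365626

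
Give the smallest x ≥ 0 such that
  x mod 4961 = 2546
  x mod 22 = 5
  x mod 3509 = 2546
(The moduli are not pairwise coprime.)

146415

gcd(4961, 22) = 11 and 11 | (5 − 2546), so the pair is consistent; merging gives x ≡ 7507 (mod 9922), where 9922 = lcm(4961, 22).
gcd(9922, 3509) = 121 and 121 | (2546 − 7507), so the pair is consistent; merging gives x ≡ 146415 (mod 287738), where 287738 = lcm(9922, 3509).
The solution is unique modulo lcm(4961, 22, 3509) = 287738.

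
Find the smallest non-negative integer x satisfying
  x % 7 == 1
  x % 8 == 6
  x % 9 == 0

From x ≡ 1 (mod 7) write x = 1 + 7t. Substituting into x ≡ 6 (mod 8) gives 7t ≡ 5 (mod 8), and since 7⁻¹ ≡ 7 (mod 8), t ≡ 3. Hence x ≡ 1 + 7·3 = 22 (mod 56).
From x ≡ 22 (mod 56) write x = 22 + 56t. Substituting into x ≡ 0 (mod 9) gives 56t ≡ 5 (mod 9), and since 2⁻¹ ≡ 5 (mod 9), t ≡ 7. Hence x ≡ 22 + 56·7 = 414 (mod 504).

414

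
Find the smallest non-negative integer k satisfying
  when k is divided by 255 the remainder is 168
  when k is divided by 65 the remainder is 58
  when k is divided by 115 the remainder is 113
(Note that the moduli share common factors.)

Combine the congruences pairwise.
gcd(255, 65) = 5 and 5 | (58 − 168), so the pair is consistent; merging gives k ≡ 2463 (mod 3315), where 3315 = lcm(255, 65).
gcd(3315, 115) = 5 and 5 | (113 − 2463), so the pair is consistent; merging gives k ≡ 48873 (mod 76245), where 76245 = lcm(3315, 115).
The solution is unique modulo lcm(255, 65, 115) = 76245.

48873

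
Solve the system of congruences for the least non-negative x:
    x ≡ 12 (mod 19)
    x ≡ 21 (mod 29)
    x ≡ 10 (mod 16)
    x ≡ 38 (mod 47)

The moduli are pairwise coprime; N = 19·29·16·47 = 414352.
N/19 = 21808; 21808 ≡ 15 (mod 19); 15·14 ≡ 1, so inverse 14.
N/29 = 14288; 14288 ≡ 20 (mod 29); 20·16 ≡ 1, so inverse 16.
N/16 = 25897; 25897 ≡ 9 (mod 16); 9·9 ≡ 1, so inverse 9.
N/47 = 8816; 8816 ≡ 27 (mod 47); 27·7 ≡ 1, so inverse 7.
x ≡ 12·21808·14 + 21·14288·16 + 10·25897·9 + 38·8816·7 = 13140298.
13140298 mod 414352 = 295386.

295386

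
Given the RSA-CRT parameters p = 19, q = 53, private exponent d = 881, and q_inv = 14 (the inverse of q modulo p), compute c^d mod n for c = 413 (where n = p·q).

680

d_p = d mod (p−1) = 881 mod 18 = 17; d_q = d mod (q−1) = 49.
m₁ = c^(d_p) mod p: c ≡ 14 (mod 19), and 14^17 mod 19 = 15.
m₂ = c^(d_q) mod q: c ≡ 42 (mod 53), and 42^49 mod 53 = 44.
h = q_inv·(m₁ − m₂) mod p = 14·(15 − 44) mod 19 = 12.
m = m₂ + h·q = 44 + 12·53 = 680.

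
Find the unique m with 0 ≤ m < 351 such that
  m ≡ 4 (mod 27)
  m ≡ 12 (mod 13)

220

From m ≡ 4 (mod 27) write m = 4 + 27t. Substituting into m ≡ 12 (mod 13) gives 27t ≡ 8 (mod 13), and since 1⁻¹ ≡ 1 (mod 13), t ≡ 8. Hence m ≡ 4 + 27·8 = 220 (mod 351).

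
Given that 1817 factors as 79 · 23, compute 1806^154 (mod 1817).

Mod 79: 1806 ≡ 68; by Fermat, exponent reduces to 154 mod 78 = 76; 68^76 ≡ 32 (mod 79).
Mod 23: 1806 ≡ 12; since 22 | 154, by Fermat 12^154 ≡ 1 (mod 23).
Combine by CRT: x ≡ 32 (mod 79), x ≡ 1 (mod 23) ⇒ x ≡ 1059 (mod 1817).

1059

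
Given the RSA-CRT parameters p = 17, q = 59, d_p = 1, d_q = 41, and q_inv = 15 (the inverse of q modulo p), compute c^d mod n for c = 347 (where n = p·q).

109

m₁ = c^(d_p) mod p: c ≡ 7 (mod 17), and 7^1 mod 17 = 7.
m₂ = c^(d_q) mod q: c ≡ 52 (mod 59), and 52^41 mod 59 = 50.
h = q_inv·(m₁ − m₂) mod p = 15·(7 − 50) mod 17 = 1.
m = m₂ + h·q = 50 + 1·59 = 109.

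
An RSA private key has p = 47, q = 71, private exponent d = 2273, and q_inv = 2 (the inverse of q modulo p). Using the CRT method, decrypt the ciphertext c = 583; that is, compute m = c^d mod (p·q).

503

d_p = d mod (p−1) = 2273 mod 46 = 19; d_q = d mod (q−1) = 33.
m₁ = c^(d_p) mod p: c ≡ 19 (mod 47), and 19^19 mod 47 = 33.
m₂ = c^(d_q) mod q: c ≡ 15 (mod 71), and 15^33 mod 71 = 6.
h = q_inv·(m₁ − m₂) mod p = 2·(33 − 6) mod 47 = 7.
m = m₂ + h·q = 6 + 7·71 = 503.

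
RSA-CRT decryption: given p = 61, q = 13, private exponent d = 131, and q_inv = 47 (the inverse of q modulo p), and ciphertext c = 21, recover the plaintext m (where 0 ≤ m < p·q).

642

d_p = d mod (p−1) = 131 mod 60 = 11; d_q = d mod (q−1) = 11.
m₁ = c^(d_p) mod p: c ≡ 21 (mod 61), and 21^11 mod 61 = 32.
m₂ = c^(d_q) mod q: c ≡ 8 (mod 13), and 8^11 mod 13 = 5.
h = q_inv·(m₁ − m₂) mod p = 47·(32 − 5) mod 61 = 49.
m = m₂ + h·q = 5 + 49·13 = 642.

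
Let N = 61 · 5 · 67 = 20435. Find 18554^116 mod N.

Mod 61: 18554 ≡ 10; by Fermat, exponent reduces to 116 mod 60 = 56; 10^56 ≡ 15 (mod 61).
Mod 5: 18554 ≡ 4; since 4 | 116, by Fermat 4^116 ≡ 1 (mod 5).
Mod 67: 18554 ≡ 62; by Fermat, exponent reduces to 116 mod 66 = 50; 62^50 ≡ 14 (mod 67).
Combine by CRT: x ≡ 15 (mod 61), x ≡ 1 (mod 5), x ≡ 14 (mod 67) ⇒ x ≡ 3431 (mod 20435).

3431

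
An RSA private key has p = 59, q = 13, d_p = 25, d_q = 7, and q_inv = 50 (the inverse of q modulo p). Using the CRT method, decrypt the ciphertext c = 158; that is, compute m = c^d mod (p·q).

m₁ = c^(d_p) mod p: c ≡ 40 (mod 59), and 40^25 mod 59 = 6.
m₂ = c^(d_q) mod q: c ≡ 2 (mod 13), and 2^7 mod 13 = 11.
h = q_inv·(m₁ − m₂) mod p = 50·(6 − 11) mod 59 = 45.
m = m₂ + h·q = 11 + 45·13 = 596.

596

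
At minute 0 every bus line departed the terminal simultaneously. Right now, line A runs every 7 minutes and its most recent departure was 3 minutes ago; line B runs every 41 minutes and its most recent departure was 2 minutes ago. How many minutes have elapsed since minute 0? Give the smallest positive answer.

Combine the congruences pairwise.
From t ≡ 3 (mod 7) write t = 3 + 7s. Substituting into t ≡ 2 (mod 41) gives 7s ≡ 40 (mod 41), and since 7⁻¹ ≡ 6 (mod 41), s ≡ 35. Hence t ≡ 3 + 7·35 = 248 (mod 287).

248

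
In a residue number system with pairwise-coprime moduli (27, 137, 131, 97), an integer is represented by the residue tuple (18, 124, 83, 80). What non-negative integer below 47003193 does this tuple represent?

The moduli are pairwise coprime; N = 27·137·131·97 = 47003193.
N/27 = 1740859; 1740859 ≡ 7 (mod 27); 7·4 ≡ 1, so inverse 4.
N/137 = 343089; 343089 ≡ 41 (mod 137); 41·127 ≡ 1, so inverse 127.
N/131 = 358803; 358803 ≡ 125 (mod 131); 125·109 ≡ 1, so inverse 109.
N/97 = 484569; 484569 ≡ 54 (mod 97); 54·9 ≡ 1, so inverse 9.
x ≡ 18·1740859·4 + 124·343089·127 + 83·358803·109 + 80·484569·9 = 9123287841.
9123287841 mod 47003193 = 4668399.

4668399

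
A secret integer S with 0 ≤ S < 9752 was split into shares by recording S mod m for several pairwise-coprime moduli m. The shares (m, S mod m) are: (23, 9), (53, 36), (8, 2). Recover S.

354

From S ≡ 9 (mod 23) write S = 9 + 23t. Substituting into S ≡ 36 (mod 53) gives 23t ≡ 27 (mod 53), and since 23⁻¹ ≡ 30 (mod 53), t ≡ 15. Hence S ≡ 9 + 23·15 = 354 (mod 1219).
From S ≡ 354 (mod 1219) write S = 354 + 1219t. Substituting into S ≡ 2 (mod 8) gives 1219t ≡ 0 (mod 8), and since 3⁻¹ ≡ 3 (mod 8), t ≡ 0. Hence S ≡ 354 + 1219·0 = 354 (mod 9752).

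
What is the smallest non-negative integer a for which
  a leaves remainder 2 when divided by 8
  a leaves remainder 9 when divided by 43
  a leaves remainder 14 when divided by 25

1514

From a ≡ 2 (mod 8) write a = 2 + 8t. Substituting into a ≡ 9 (mod 43) gives 8t ≡ 7 (mod 43), and since 8⁻¹ ≡ 27 (mod 43), t ≡ 17. Hence a ≡ 2 + 8·17 = 138 (mod 344).
From a ≡ 138 (mod 344) write a = 138 + 344t. Substituting into a ≡ 14 (mod 25) gives 344t ≡ 1 (mod 25), and since 19⁻¹ ≡ 4 (mod 25), t ≡ 4. Hence a ≡ 138 + 344·4 = 1514 (mod 8600).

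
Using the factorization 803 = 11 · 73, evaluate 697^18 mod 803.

757

Mod 11: 697 ≡ 4; by Fermat, exponent reduces to 18 mod 10 = 8; 4^8 ≡ 9 (mod 11).
Mod 73: 697 ≡ 40; 40^18 ≡ 27 (mod 73).
Combine by CRT: x ≡ 9 (mod 11), x ≡ 27 (mod 73) ⇒ x ≡ 757 (mod 803).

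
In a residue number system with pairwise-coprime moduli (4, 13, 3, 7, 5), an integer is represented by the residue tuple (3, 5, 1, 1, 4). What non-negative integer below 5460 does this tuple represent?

Combine the congruences pairwise.
From x ≡ 3 (mod 4) write x = 3 + 4t. Substituting into x ≡ 5 (mod 13) gives 4t ≡ 2 (mod 13), and since 4⁻¹ ≡ 10 (mod 13), t ≡ 7. Hence x ≡ 3 + 4·7 = 31 (mod 52).
From x ≡ 31 (mod 52) write x = 31 + 52t. Substituting into x ≡ 1 (mod 3) gives 52t ≡ 0 (mod 3), and since 1⁻¹ ≡ 1 (mod 3), t ≡ 0. Hence x ≡ 31 + 52·0 = 31 (mod 156).
From x ≡ 31 (mod 156) write x = 31 + 156t. Substituting into x ≡ 1 (mod 7) gives 156t ≡ 5 (mod 7), and since 2⁻¹ ≡ 4 (mod 7), t ≡ 6. Hence x ≡ 31 + 156·6 = 967 (mod 1092).
From x ≡ 967 (mod 1092) write x = 967 + 1092t. Substituting into x ≡ 4 (mod 5) gives 1092t ≡ 2 (mod 5), and since 2⁻¹ ≡ 3 (mod 5), t ≡ 1. Hence x ≡ 967 + 1092·1 = 2059 (mod 5460).

2059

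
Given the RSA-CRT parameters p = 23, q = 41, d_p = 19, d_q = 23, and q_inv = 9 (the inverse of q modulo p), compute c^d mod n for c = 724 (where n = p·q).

38

m₁ = c^(d_p) mod p: c ≡ 11 (mod 23), and 11^19 mod 23 = 15.
m₂ = c^(d_q) mod q: c ≡ 27 (mod 41), and 27^23 mod 41 = 38.
h = q_inv·(m₁ − m₂) mod p = 9·(15 − 38) mod 23 = 0.
m = m₂ + h·q = 38 + 0·41 = 38.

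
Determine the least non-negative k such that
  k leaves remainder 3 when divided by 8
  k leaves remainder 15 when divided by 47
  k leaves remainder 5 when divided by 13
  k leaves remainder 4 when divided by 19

Combine the congruences pairwise.
From k ≡ 3 (mod 8) write k = 3 + 8t. Substituting into k ≡ 15 (mod 47) gives 8t ≡ 12 (mod 47), and since 8⁻¹ ≡ 6 (mod 47), t ≡ 25. Hence k ≡ 3 + 8·25 = 203 (mod 376).
From k ≡ 203 (mod 376) write k = 203 + 376t. Substituting into k ≡ 5 (mod 13) gives 376t ≡ 10 (mod 13), and since 12⁻¹ ≡ 12 (mod 13), t ≡ 3. Hence k ≡ 203 + 376·3 = 1331 (mod 4888).
From k ≡ 1331 (mod 4888) write k = 1331 + 4888t. Substituting into k ≡ 4 (mod 19) gives 4888t ≡ 3 (mod 19), and since 5⁻¹ ≡ 4 (mod 19), t ≡ 12. Hence k ≡ 1331 + 4888·12 = 59987 (mod 92872).

59987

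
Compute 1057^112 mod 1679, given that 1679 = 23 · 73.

Mod 23: 1057 ≡ 22; by Fermat, exponent reduces to 112 mod 22 = 2; 22^2 ≡ 1 (mod 23).
Mod 73: 1057 ≡ 35; by Fermat, exponent reduces to 112 mod 72 = 40; 35^40 ≡ 37 (mod 73).
Combine by CRT: x ≡ 1 (mod 23), x ≡ 37 (mod 73) ⇒ x ≡ 1059 (mod 1679).

1059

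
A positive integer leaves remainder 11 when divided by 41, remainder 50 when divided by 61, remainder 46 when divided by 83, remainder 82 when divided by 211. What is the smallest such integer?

5527016

The moduli are pairwise coprime; N = 41·61·83·211 = 43800013.
N/41 = 1068293; 1068293 ≡ 38 (mod 41); 38·27 ≡ 1, so inverse 27.
N/61 = 718033; 718033 ≡ 2 (mod 61); 2·31 ≡ 1, so inverse 31.
N/83 = 527711; 527711 ≡ 80 (mod 83); 80·55 ≡ 1, so inverse 55.
N/211 = 207583; 207583 ≡ 170 (mod 211); 170·36 ≡ 1, so inverse 36.
x ≡ 11·1068293·27 + 50·718033·31 + 46·527711·55 + 82·207583·36 = 3378128017.
3378128017 mod 43800013 = 5527016.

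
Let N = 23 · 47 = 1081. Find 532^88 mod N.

Mod 23: 532 ≡ 3; since 22 | 88, by Fermat 3^88 ≡ 1 (mod 23).
Mod 47: 532 ≡ 15; by Fermat, exponent reduces to 88 mod 46 = 42; 15^42 ≡ 8 (mod 47).
Combine by CRT: x ≡ 1 (mod 23), x ≡ 8 (mod 47) ⇒ x ≡ 760 (mod 1081).

760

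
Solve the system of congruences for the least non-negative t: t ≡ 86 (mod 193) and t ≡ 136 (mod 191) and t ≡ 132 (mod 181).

From t ≡ 86 (mod 193) write t = 86 + 193s. Substituting into t ≡ 136 (mod 191) gives 193s ≡ 50 (mod 191), and since 2⁻¹ ≡ 96 (mod 191), s ≡ 25. Hence t ≡ 86 + 193·25 = 4911 (mod 36863).
From t ≡ 4911 (mod 36863) write t = 4911 + 36863s. Substituting into t ≡ 132 (mod 181) gives 36863s ≡ 108 (mod 181), and since 120⁻¹ ≡ 89 (mod 181), s ≡ 19. Hence t ≡ 4911 + 36863·19 = 705308 (mod 6672203).

705308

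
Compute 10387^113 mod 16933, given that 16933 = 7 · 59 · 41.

Mod 7: 10387 ≡ 6; by Fermat, exponent reduces to 113 mod 6 = 5; 6^5 ≡ 6 (mod 7).
Mod 59: 10387 ≡ 3; by Fermat, exponent reduces to 113 mod 58 = 55; 3^55 ≡ 35 (mod 59).
Mod 41: 10387 ≡ 14; by Fermat, exponent reduces to 113 mod 40 = 33; 14^33 ≡ 14 (mod 41).
Combine by CRT: x ≡ 6 (mod 7), x ≡ 35 (mod 59), x ≡ 14 (mod 41) ⇒ x ≡ 9239 (mod 16933).

9239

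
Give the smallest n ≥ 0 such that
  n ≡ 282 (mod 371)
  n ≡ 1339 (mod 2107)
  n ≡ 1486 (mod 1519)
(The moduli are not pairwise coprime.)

gcd(371, 2107) = 7 and 7 | (1339 − 282), so the pair is consistent; merging gives n ≡ 26623 (mod 111671), where 111671 = lcm(371, 2107).
gcd(111671, 1519) = 49 and 49 | (1486 − 26623), so the pair is consistent; merging gives n ≡ 3153411 (mod 3461801), where 3461801 = lcm(111671, 1519).
The solution is unique modulo lcm(371, 2107, 1519) = 3461801.

3153411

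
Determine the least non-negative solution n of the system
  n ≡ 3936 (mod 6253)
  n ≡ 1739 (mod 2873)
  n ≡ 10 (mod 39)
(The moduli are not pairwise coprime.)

47707

Combine the congruences pairwise.
gcd(6253, 2873) = 169 and 169 | (1739 − 3936), so the pair is consistent; merging gives n ≡ 47707 (mod 106301), where 106301 = lcm(6253, 2873).
gcd(106301, 39) = 13 and 13 | (10 − 47707), so the pair is consistent; merging gives n ≡ 47707 (mod 318903), where 318903 = lcm(106301, 39).
The solution is unique modulo lcm(6253, 2873, 39) = 318903.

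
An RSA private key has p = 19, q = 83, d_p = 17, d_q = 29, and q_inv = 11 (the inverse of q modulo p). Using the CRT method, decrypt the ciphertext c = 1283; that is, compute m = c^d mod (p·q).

21

m₁ = c^(d_p) mod p: c ≡ 10 (mod 19), and 10^17 mod 19 = 2.
m₂ = c^(d_q) mod q: c ≡ 38 (mod 83), and 38^29 mod 83 = 21.
h = q_inv·(m₁ − m₂) mod p = 11·(2 − 21) mod 19 = 0.
m = m₂ + h·q = 21 + 0·83 = 21.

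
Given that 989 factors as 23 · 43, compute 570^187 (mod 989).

231

Mod 23: 570 ≡ 18; by Fermat, exponent reduces to 187 mod 22 = 11; 18^11 ≡ 1 (mod 23).
Mod 43: 570 ≡ 11; by Fermat, exponent reduces to 187 mod 42 = 19; 11^19 ≡ 16 (mod 43).
Combine by CRT: x ≡ 1 (mod 23), x ≡ 16 (mod 43) ⇒ x ≡ 231 (mod 989).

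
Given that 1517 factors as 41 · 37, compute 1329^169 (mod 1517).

477

Mod 41: 1329 ≡ 17; by Fermat, exponent reduces to 169 mod 40 = 9; 17^9 ≡ 26 (mod 41).
Mod 37: 1329 ≡ 34; by Fermat, exponent reduces to 169 mod 36 = 25; 34^25 ≡ 33 (mod 37).
Combine by CRT: x ≡ 26 (mod 41), x ≡ 33 (mod 37) ⇒ x ≡ 477 (mod 1517).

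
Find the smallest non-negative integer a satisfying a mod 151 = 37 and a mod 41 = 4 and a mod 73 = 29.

Combine the congruences pairwise.
From a ≡ 37 (mod 151) write a = 37 + 151t. Substituting into a ≡ 4 (mod 41) gives 151t ≡ 8 (mod 41), and since 28⁻¹ ≡ 22 (mod 41), t ≡ 12. Hence a ≡ 37 + 151·12 = 1849 (mod 6191).
From a ≡ 1849 (mod 6191) write a = 1849 + 6191t. Substituting into a ≡ 29 (mod 73) gives 6191t ≡ 5 (mod 73), and since 59⁻¹ ≡ 26 (mod 73), t ≡ 57. Hence a ≡ 1849 + 6191·57 = 354736 (mod 451943).

354736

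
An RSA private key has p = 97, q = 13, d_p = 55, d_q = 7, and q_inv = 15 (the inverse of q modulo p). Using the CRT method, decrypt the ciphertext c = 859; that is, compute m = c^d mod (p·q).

209

m₁ = c^(d_p) mod p: c ≡ 83 (mod 97), and 83^55 mod 97 = 15.
m₂ = c^(d_q) mod q: c ≡ 1 (mod 13), and 1^7 mod 13 = 1.
h = q_inv·(m₁ − m₂) mod p = 15·(15 − 1) mod 97 = 16.
m = m₂ + h·q = 1 + 16·13 = 209.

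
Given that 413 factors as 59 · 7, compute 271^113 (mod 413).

213

Mod 59: 271 ≡ 35; by Fermat, exponent reduces to 113 mod 58 = 55; 35^55 ≡ 36 (mod 59).
Mod 7: 271 ≡ 5; by Fermat, exponent reduces to 113 mod 6 = 5; 5^5 ≡ 3 (mod 7).
Combine by CRT: x ≡ 36 (mod 59), x ≡ 3 (mod 7) ⇒ x ≡ 213 (mod 413).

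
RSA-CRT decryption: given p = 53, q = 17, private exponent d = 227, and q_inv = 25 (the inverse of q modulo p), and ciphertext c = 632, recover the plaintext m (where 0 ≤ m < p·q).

333

d_p = d mod (p−1) = 227 mod 52 = 19; d_q = d mod (q−1) = 3.
m₁ = c^(d_p) mod p: c ≡ 49 (mod 53), and 49^19 mod 53 = 15.
m₂ = c^(d_q) mod q: c ≡ 3 (mod 17), and 3^3 mod 17 = 10.
h = q_inv·(m₁ − m₂) mod p = 25·(15 − 10) mod 53 = 19.
m = m₂ + h·q = 10 + 19·17 = 333.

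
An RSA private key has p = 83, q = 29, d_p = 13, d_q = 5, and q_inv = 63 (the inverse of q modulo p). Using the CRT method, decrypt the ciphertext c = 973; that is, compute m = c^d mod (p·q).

168

m₁ = c^(d_p) mod p: c ≡ 60 (mod 83), and 60^13 mod 83 = 2.
m₂ = c^(d_q) mod q: c ≡ 16 (mod 29), and 16^5 mod 29 = 23.
h = q_inv·(m₁ − m₂) mod p = 63·(2 − 23) mod 83 = 5.
m = m₂ + h·q = 23 + 5·29 = 168.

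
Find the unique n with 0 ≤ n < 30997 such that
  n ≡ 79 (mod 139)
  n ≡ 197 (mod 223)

From n ≡ 79 (mod 139) write n = 79 + 139t. Substituting into n ≡ 197 (mod 223) gives 139t ≡ 118 (mod 223), and since 139⁻¹ ≡ 146 (mod 223), t ≡ 57. Hence n ≡ 79 + 139·57 = 8002 (mod 30997).

8002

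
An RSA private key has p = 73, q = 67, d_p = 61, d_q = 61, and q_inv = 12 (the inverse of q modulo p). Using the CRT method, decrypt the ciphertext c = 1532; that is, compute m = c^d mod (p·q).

1678

m₁ = c^(d_p) mod p: c ≡ 72 (mod 73), and 72^61 mod 73 = 72.
m₂ = c^(d_q) mod q: c ≡ 58 (mod 67), and 58^61 mod 67 = 3.
h = q_inv·(m₁ − m₂) mod p = 12·(72 − 3) mod 73 = 25.
m = m₂ + h·q = 3 + 25·67 = 1678.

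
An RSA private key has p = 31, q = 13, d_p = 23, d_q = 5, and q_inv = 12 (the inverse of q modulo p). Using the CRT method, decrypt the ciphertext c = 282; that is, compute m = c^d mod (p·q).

m₁ = c^(d_p) mod p: c ≡ 3 (mod 31), and 3^23 mod 31 = 11.
m₂ = c^(d_q) mod q: c ≡ 9 (mod 13), and 9^5 mod 13 = 3.
h = q_inv·(m₁ − m₂) mod p = 12·(11 − 3) mod 31 = 3.
m = m₂ + h·q = 3 + 3·13 = 42.

42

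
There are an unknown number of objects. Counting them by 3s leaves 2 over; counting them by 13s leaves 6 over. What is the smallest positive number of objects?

32

From N ≡ 2 (mod 3) write N = 2 + 3t. Substituting into N ≡ 6 (mod 13) gives 3t ≡ 4 (mod 13), and since 3⁻¹ ≡ 9 (mod 13), t ≡ 10. Hence N ≡ 2 + 3·10 = 32 (mod 39).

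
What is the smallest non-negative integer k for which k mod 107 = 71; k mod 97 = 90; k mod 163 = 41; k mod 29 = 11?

42889416

The moduli are pairwise coprime; N = 107·97·163·29 = 49061533.
N/107 = 458519; 458519 ≡ 24 (mod 107); 24·58 ≡ 1, so inverse 58.
N/97 = 505789; 505789 ≡ 31 (mod 97); 31·72 ≡ 1, so inverse 72.
N/163 = 300991; 300991 ≡ 93 (mod 163); 93·156 ≡ 1, so inverse 156.
N/29 = 1691777; 1691777 ≡ 4 (mod 29); 4·22 ≡ 1, so inverse 22.
k ≡ 71·458519·58 + 90·505789·72 + 41·300991·156 + 11·1691777·22 = 7500242432.
7500242432 mod 49061533 = 42889416.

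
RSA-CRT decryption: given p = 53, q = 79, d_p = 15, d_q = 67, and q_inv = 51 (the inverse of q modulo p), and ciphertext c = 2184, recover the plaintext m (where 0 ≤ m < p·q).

m₁ = c^(d_p) mod p: c ≡ 11 (mod 53), and 11^15 mod 53 = 38.
m₂ = c^(d_q) mod q: c ≡ 51 (mod 79), and 51^67 mod 79 = 20.
h = q_inv·(m₁ − m₂) mod p = 51·(38 − 20) mod 53 = 17.
m = m₂ + h·q = 20 + 17·79 = 1363.

1363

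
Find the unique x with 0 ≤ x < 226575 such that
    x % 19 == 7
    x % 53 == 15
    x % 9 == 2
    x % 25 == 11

20261

The moduli are pairwise coprime; N = 19·53·9·25 = 226575.
N/19 = 11925; 11925 ≡ 12 (mod 19); 12·8 ≡ 1, so inverse 8.
N/53 = 4275; 4275 ≡ 35 (mod 53); 35·50 ≡ 1, so inverse 50.
N/9 = 25175; 25175 ≡ 2 (mod 9); 2·5 ≡ 1, so inverse 5.
N/25 = 9063; 9063 ≡ 13 (mod 25); 13·2 ≡ 1, so inverse 2.
x ≡ 7·11925·8 + 15·4275·50 + 2·25175·5 + 11·9063·2 = 4325186.
4325186 mod 226575 = 20261.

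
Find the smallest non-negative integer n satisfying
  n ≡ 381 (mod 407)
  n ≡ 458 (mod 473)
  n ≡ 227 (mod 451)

gcd(407, 473) = 11 and 11 | (458 − 381), so the pair is consistent; merging gives n ≡ 2823 (mod 17501), where 17501 = lcm(407, 473).
gcd(17501, 451) = 11 and 11 | (227 − 2823), so the pair is consistent; merging gives n ≡ 160332 (mod 717541), where 717541 = lcm(17501, 451).
The solution is unique modulo lcm(407, 473, 451) = 717541.

160332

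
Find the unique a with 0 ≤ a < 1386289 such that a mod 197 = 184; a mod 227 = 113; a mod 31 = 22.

The moduli are pairwise coprime; N = 197·227·31 = 1386289.
N/197 = 7037; 7037 ≡ 142 (mod 197); 142·154 ≡ 1, so inverse 154.
N/227 = 6107; 6107 ≡ 205 (mod 227); 205·196 ≡ 1, so inverse 196.
N/31 = 44719; 44719 ≡ 17 (mod 31); 17·11 ≡ 1, so inverse 11.
a ≡ 184·7037·154 + 113·6107·196 + 22·44719·11 = 345480266.
345480266 mod 1386289 = 294305.

294305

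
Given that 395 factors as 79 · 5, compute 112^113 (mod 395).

Mod 79: 112 ≡ 33; by Fermat, exponent reduces to 113 mod 78 = 35; 33^35 ≡ 41 (mod 79).
Mod 5: 112 ≡ 2; by Fermat, exponent reduces to 113 mod 4 = 1; 2^1 ≡ 2 (mod 5).
Combine by CRT: x ≡ 41 (mod 79), x ≡ 2 (mod 5) ⇒ x ≡ 357 (mod 395).

357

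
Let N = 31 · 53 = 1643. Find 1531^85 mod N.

1494

Mod 31: 1531 ≡ 12; by Fermat, exponent reduces to 85 mod 30 = 25; 12^25 ≡ 6 (mod 31).
Mod 53: 1531 ≡ 47; by Fermat, exponent reduces to 85 mod 52 = 33; 47^33 ≡ 10 (mod 53).
Combine by CRT: x ≡ 6 (mod 31), x ≡ 10 (mod 53) ⇒ x ≡ 1494 (mod 1643).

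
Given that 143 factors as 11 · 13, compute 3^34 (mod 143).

Mod 11: 3 ≡ 3; by Fermat, exponent reduces to 34 mod 10 = 4; 3^4 ≡ 4 (mod 11).
Mod 13: 3 ≡ 3; by Fermat, exponent reduces to 34 mod 12 = 10; 3^10 ≡ 3 (mod 13).
Combine by CRT: x ≡ 4 (mod 11), x ≡ 3 (mod 13) ⇒ x ≡ 81 (mod 143).

81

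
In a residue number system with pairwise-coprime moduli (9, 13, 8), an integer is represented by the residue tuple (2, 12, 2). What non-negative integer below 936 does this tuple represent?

506

From x ≡ 2 (mod 9) write x = 2 + 9t. Substituting into x ≡ 12 (mod 13) gives 9t ≡ 10 (mod 13), and since 9⁻¹ ≡ 3 (mod 13), t ≡ 4. Hence x ≡ 2 + 9·4 = 38 (mod 117).
From x ≡ 38 (mod 117) write x = 38 + 117t. Substituting into x ≡ 2 (mod 8) gives 117t ≡ 4 (mod 8), and since 5⁻¹ ≡ 5 (mod 8), t ≡ 4. Hence x ≡ 38 + 117·4 = 506 (mod 936).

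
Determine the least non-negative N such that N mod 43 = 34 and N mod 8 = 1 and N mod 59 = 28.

From N ≡ 34 (mod 43) write N = 34 + 43t. Substituting into N ≡ 1 (mod 8) gives 43t ≡ 7 (mod 8), and since 3⁻¹ ≡ 3 (mod 8), t ≡ 5. Hence N ≡ 34 + 43·5 = 249 (mod 344).
From N ≡ 249 (mod 344) write N = 249 + 344t. Substituting into N ≡ 28 (mod 59) gives 344t ≡ 15 (mod 59), and since 49⁻¹ ≡ 53 (mod 59), t ≡ 28. Hence N ≡ 249 + 344·28 = 9881 (mod 20296).

9881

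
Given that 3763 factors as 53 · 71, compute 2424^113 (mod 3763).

3742

Mod 53: 2424 ≡ 39; by Fermat, exponent reduces to 113 mod 52 = 9; 39^9 ≡ 32 (mod 53).
Mod 71: 2424 ≡ 10; by Fermat, exponent reduces to 113 mod 70 = 43; 10^43 ≡ 50 (mod 71).
Combine by CRT: x ≡ 32 (mod 53), x ≡ 50 (mod 71) ⇒ x ≡ 3742 (mod 3763).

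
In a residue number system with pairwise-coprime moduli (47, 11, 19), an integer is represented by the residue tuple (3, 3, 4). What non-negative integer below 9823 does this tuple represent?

2588

From x ≡ 3 (mod 47) write x = 3 + 47t. Substituting into x ≡ 3 (mod 11) gives 47t ≡ 0 (mod 11), and since 3⁻¹ ≡ 4 (mod 11), t ≡ 0. Hence x ≡ 3 + 47·0 = 3 (mod 517).
From x ≡ 3 (mod 517) write x = 3 + 517t. Substituting into x ≡ 4 (mod 19) gives 517t ≡ 1 (mod 19), and since 4⁻¹ ≡ 5 (mod 19), t ≡ 5. Hence x ≡ 3 + 517·5 = 2588 (mod 9823).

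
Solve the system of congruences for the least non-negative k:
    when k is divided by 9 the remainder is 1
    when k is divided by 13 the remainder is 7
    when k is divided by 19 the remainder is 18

From k ≡ 1 (mod 9) write k = 1 + 9t. Substituting into k ≡ 7 (mod 13) gives 9t ≡ 6 (mod 13), and since 9⁻¹ ≡ 3 (mod 13), t ≡ 5. Hence k ≡ 1 + 9·5 = 46 (mod 117).
From k ≡ 46 (mod 117) write k = 46 + 117t. Substituting into k ≡ 18 (mod 19) gives 117t ≡ 10 (mod 19), and since 3⁻¹ ≡ 13 (mod 19), t ≡ 16. Hence k ≡ 46 + 117·16 = 1918 (mod 2223).

1918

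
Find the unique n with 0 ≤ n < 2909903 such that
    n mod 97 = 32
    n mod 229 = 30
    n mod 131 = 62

1560665

Combine the congruences pairwise.
From n ≡ 32 (mod 97) write n = 32 + 97t. Substituting into n ≡ 30 (mod 229) gives 97t ≡ 227 (mod 229), and since 97⁻¹ ≡ 85 (mod 229), t ≡ 59. Hence n ≡ 32 + 97·59 = 5755 (mod 22213).
From n ≡ 5755 (mod 22213) write n = 5755 + 22213t. Substituting into n ≡ 62 (mod 131) gives 22213t ≡ 71 (mod 131), and since 74⁻¹ ≡ 108 (mod 131), t ≡ 70. Hence n ≡ 5755 + 22213·70 = 1560665 (mod 2909903).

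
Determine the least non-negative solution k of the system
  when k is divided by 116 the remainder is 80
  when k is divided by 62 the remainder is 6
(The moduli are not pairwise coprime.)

2052

gcd(116, 62) = 2 and 2 | (6 − 80), so the pair is consistent; merging gives k ≡ 2052 (mod 3596), where 3596 = lcm(116, 62).
The solution is unique modulo lcm(116, 62) = 3596.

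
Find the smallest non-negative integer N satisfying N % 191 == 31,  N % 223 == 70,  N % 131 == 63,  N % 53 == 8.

The moduli are pairwise coprime; M = 191·223·131·53 = 295723199.
M/191 = 1548289; 1548289 ≡ 43 (mod 191); 43·40 ≡ 1, so inverse 40.
M/223 = 1326113; 1326113 ≡ 155 (mod 223); 155·141 ≡ 1, so inverse 141.
M/131 = 2257429; 2257429 ≡ 37 (mod 131); 37·85 ≡ 1, so inverse 85.
M/53 = 5579683; 5579683 ≡ 2 (mod 53); 2·27 ≡ 1, so inverse 27.
N ≡ 31·1548289·40 + 70·1326113·141 + 63·2257429·85 + 8·5579683·27 = 28302357493.
28302357493 mod 295723199 = 208653588.

208653588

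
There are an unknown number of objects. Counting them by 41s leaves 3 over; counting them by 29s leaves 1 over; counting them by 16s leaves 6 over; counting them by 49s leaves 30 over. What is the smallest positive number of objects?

56870

From N ≡ 3 (mod 41) write N = 3 + 41t. Substituting into N ≡ 1 (mod 29) gives 41t ≡ 27 (mod 29), and since 12⁻¹ ≡ 17 (mod 29), t ≡ 24. Hence N ≡ 3 + 41·24 = 987 (mod 1189).
From N ≡ 987 (mod 1189) write N = 987 + 1189t. Substituting into N ≡ 6 (mod 16) gives 1189t ≡ 11 (mod 16), and since 5⁻¹ ≡ 13 (mod 16), t ≡ 15. Hence N ≡ 987 + 1189·15 = 18822 (mod 19024).
From N ≡ 18822 (mod 19024) write N = 18822 + 19024t. Substituting into N ≡ 30 (mod 49) gives 19024t ≡ 24 (mod 49), and since 12⁻¹ ≡ 45 (mod 49), t ≡ 2. Hence N ≡ 18822 + 19024·2 = 56870 (mod 932176).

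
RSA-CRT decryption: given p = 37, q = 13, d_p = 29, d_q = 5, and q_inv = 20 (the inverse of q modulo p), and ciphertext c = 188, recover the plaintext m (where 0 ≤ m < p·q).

m₁ = c^(d_p) mod p: c ≡ 3 (mod 37), and 3^29 mod 37 = 28.
m₂ = c^(d_q) mod q: c ≡ 6 (mod 13), and 6^5 mod 13 = 2.
h = q_inv·(m₁ − m₂) mod p = 20·(28 − 2) mod 37 = 2.
m = m₂ + h·q = 2 + 2·13 = 28.

28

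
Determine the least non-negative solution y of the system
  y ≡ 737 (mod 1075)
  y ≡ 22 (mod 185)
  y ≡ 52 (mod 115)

869337

gcd(1075, 185) = 5 and 5 | (22 − 737), so the pair is consistent; merging gives y ≡ 34062 (mod 39775), where 39775 = lcm(1075, 185).
gcd(39775, 115) = 5 and 5 | (52 − 34062), so the pair is consistent; merging gives y ≡ 869337 (mod 914825), where 914825 = lcm(39775, 115).
The solution is unique modulo lcm(1075, 185, 115) = 914825.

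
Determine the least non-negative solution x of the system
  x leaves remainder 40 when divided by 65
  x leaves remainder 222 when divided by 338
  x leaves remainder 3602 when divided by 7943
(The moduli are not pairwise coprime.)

gcd(65, 338) = 13 and 13 | (222 − 40), so the pair is consistent; merging gives x ≡ 560 (mod 1690), where 1690 = lcm(65, 338).
gcd(1690, 7943) = 169 and 169 | (3602 − 560), so the pair is consistent; merging gives x ≡ 51260 (mod 79430), where 79430 = lcm(1690, 7943).
The solution is unique modulo lcm(65, 338, 7943) = 79430.

51260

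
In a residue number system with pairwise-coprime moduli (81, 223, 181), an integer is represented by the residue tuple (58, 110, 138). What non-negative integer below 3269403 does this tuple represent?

The moduli are pairwise coprime; N = 81·223·181 = 3269403.
N/81 = 40363; 40363 ≡ 25 (mod 81); 25·13 ≡ 1, so inverse 13.
N/223 = 14661; 14661 ≡ 166 (mod 223); 166·133 ≡ 1, so inverse 133.
N/181 = 18063; 18063 ≡ 144 (mod 181); 144·44 ≡ 1, so inverse 44.
x ≡ 58·40363·13 + 110·14661·133 + 138·18063·44 = 354602668.
354602668 mod 3269403 = 1507144.

1507144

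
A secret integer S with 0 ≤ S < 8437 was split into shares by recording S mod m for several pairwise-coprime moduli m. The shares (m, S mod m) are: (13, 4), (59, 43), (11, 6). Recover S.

3878

The moduli are pairwise coprime; N = 13·59·11 = 8437.
N/13 = 649; 649 ≡ 12 (mod 13); 12·12 ≡ 1, so inverse 12.
N/59 = 143; 143 ≡ 25 (mod 59); 25·26 ≡ 1, so inverse 26.
N/11 = 767; 767 ≡ 8 (mod 11); 8·7 ≡ 1, so inverse 7.
S ≡ 4·649·12 + 43·143·26 + 6·767·7 = 223240.
223240 mod 8437 = 3878.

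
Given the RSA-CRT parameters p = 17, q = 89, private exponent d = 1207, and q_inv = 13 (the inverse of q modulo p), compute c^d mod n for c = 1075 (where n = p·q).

d_p = d mod (p−1) = 1207 mod 16 = 7; d_q = d mod (q−1) = 63.
m₁ = c^(d_p) mod p: c ≡ 4 (mod 17), and 4^7 mod 17 = 13.
m₂ = c^(d_q) mod q: c ≡ 7 (mod 89), and 7^63 mod 89 = 30.
h = q_inv·(m₁ − m₂) mod p = 13·(13 − 30) mod 17 = 0.
m = m₂ + h·q = 30 + 0·89 = 30.

30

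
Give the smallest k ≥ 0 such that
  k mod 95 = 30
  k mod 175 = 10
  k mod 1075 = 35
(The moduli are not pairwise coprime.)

44110

Combine the congruences pairwise.
gcd(95, 175) = 5 and 5 | (10 − 30), so the pair is consistent; merging gives k ≡ 885 (mod 3325), where 3325 = lcm(95, 175).
gcd(3325, 1075) = 25 and 25 | (35 − 885), so the pair is consistent; merging gives k ≡ 44110 (mod 142975), where 142975 = lcm(3325, 1075).
The solution is unique modulo lcm(95, 175, 1075) = 142975.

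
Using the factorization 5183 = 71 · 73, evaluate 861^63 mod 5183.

3859

Mod 71: 861 ≡ 9; 9^63 ≡ 25 (mod 71).
Mod 73: 861 ≡ 58; 58^63 ≡ 63 (mod 73).
Combine by CRT: x ≡ 25 (mod 71), x ≡ 63 (mod 73) ⇒ x ≡ 3859 (mod 5183).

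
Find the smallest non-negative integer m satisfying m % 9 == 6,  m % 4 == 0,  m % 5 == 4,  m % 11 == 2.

From m ≡ 6 (mod 9) write m = 6 + 9t. Substituting into m ≡ 0 (mod 4) gives 9t ≡ 2 (mod 4), and since 1⁻¹ ≡ 1 (mod 4), t ≡ 2. Hence m ≡ 6 + 9·2 = 24 (mod 36).
From m ≡ 24 (mod 36) write m = 24 + 36t. Substituting into m ≡ 4 (mod 5) gives 36t ≡ 0 (mod 5), and since 1⁻¹ ≡ 1 (mod 5), t ≡ 0. Hence m ≡ 24 + 36·0 = 24 (mod 180).
From m ≡ 24 (mod 180) write m = 24 + 180t. Substituting into m ≡ 2 (mod 11) gives 180t ≡ 0 (mod 11), and since 4⁻¹ ≡ 3 (mod 11), t ≡ 0. Hence m ≡ 24 + 180·0 = 24 (mod 1980).

24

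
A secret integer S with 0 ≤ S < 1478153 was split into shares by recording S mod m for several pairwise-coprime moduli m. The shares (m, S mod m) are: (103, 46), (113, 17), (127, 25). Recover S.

The moduli are pairwise coprime; N = 103·113·127 = 1478153.
N/103 = 14351; 14351 ≡ 34 (mod 103); 34·100 ≡ 1, so inverse 100.
N/113 = 13081; 13081 ≡ 86 (mod 113); 86·46 ≡ 1, so inverse 46.
N/127 = 11639; 11639 ≡ 82 (mod 127); 82·79 ≡ 1, so inverse 79.
S ≡ 46·14351·100 + 17·13081·46 + 25·11639·79 = 99230967.
99230967 mod 1478153 = 194716.

194716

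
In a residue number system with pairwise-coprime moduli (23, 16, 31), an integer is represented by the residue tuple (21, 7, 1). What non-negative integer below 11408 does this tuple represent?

3287

From x ≡ 21 (mod 23) write x = 21 + 23t. Substituting into x ≡ 7 (mod 16) gives 23t ≡ 2 (mod 16), and since 7⁻¹ ≡ 7 (mod 16), t ≡ 14. Hence x ≡ 21 + 23·14 = 343 (mod 368).
From x ≡ 343 (mod 368) write x = 343 + 368t. Substituting into x ≡ 1 (mod 31) gives 368t ≡ 30 (mod 31), and since 27⁻¹ ≡ 23 (mod 31), t ≡ 8. Hence x ≡ 343 + 368·8 = 3287 (mod 11408).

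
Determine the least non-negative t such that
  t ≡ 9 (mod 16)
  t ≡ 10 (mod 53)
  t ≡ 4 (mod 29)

The moduli are pairwise coprime; N = 16·53·29 = 24592.
N/16 = 1537; 1537 ≡ 1 (mod 16), inverse 1.
N/53 = 464; 464 ≡ 40 (mod 53); 40·4 ≡ 1, so inverse 4.
N/29 = 848; 848 ≡ 7 (mod 29); 7·25 ≡ 1, so inverse 25.
t ≡ 9·1537·1 + 10·464·4 + 4·848·25 = 117193.
117193 mod 24592 = 18825.

18825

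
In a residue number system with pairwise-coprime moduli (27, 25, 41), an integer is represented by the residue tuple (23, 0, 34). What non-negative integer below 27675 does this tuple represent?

25700

From x ≡ 23 (mod 27) write x = 23 + 27t. Substituting into x ≡ 0 (mod 25) gives 27t ≡ 2 (mod 25), and since 2⁻¹ ≡ 13 (mod 25), t ≡ 1. Hence x ≡ 23 + 27·1 = 50 (mod 675).
From x ≡ 50 (mod 675) write x = 50 + 675t. Substituting into x ≡ 34 (mod 41) gives 675t ≡ 25 (mod 41), and since 19⁻¹ ≡ 13 (mod 41), t ≡ 38. Hence x ≡ 50 + 675·38 = 25700 (mod 27675).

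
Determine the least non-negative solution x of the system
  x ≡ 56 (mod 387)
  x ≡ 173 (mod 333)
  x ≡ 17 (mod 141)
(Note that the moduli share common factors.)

456716

Combine the congruences pairwise.
gcd(387, 333) = 9 and 9 | (173 − 56), so the pair is consistent; merging gives x ≡ 12827 (mod 14319), where 14319 = lcm(387, 333).
gcd(14319, 141) = 3 and 3 | (17 − 12827), so the pair is consistent; merging gives x ≡ 456716 (mod 672993), where 672993 = lcm(14319, 141).
The solution is unique modulo lcm(387, 333, 141) = 672993.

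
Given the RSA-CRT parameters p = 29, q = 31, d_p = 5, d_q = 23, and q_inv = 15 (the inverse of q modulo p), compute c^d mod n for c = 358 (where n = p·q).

385

m₁ = c^(d_p) mod p: c ≡ 10 (mod 29), and 10^5 mod 29 = 8.
m₂ = c^(d_q) mod q: c ≡ 17 (mod 31), and 17^23 mod 31 = 13.
h = q_inv·(m₁ − m₂) mod p = 15·(8 − 13) mod 29 = 12.
m = m₂ + h·q = 13 + 12·31 = 385.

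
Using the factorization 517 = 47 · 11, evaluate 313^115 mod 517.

375

Mod 47: 313 ≡ 31; by Fermat, exponent reduces to 115 mod 46 = 23; 31^23 ≡ 46 (mod 47).
Mod 11: 313 ≡ 5; by Fermat, exponent reduces to 115 mod 10 = 5; 5^5 ≡ 1 (mod 11).
Combine by CRT: x ≡ 46 (mod 47), x ≡ 1 (mod 11) ⇒ x ≡ 375 (mod 517).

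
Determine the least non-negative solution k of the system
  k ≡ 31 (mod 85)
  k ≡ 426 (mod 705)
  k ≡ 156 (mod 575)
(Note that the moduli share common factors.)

1252506

gcd(85, 705) = 5 and 5 | (426 − 31), so the pair is consistent; merging gives k ≡ 6066 (mod 11985), where 11985 = lcm(85, 705).
gcd(11985, 575) = 5 and 5 | (156 − 6066), so the pair is consistent; merging gives k ≡ 1252506 (mod 1378275), where 1378275 = lcm(11985, 575).
The solution is unique modulo lcm(85, 705, 575) = 1378275.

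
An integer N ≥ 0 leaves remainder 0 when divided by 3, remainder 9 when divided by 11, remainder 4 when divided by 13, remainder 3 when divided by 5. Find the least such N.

The moduli are pairwise coprime; M = 3·11·13·5 = 2145.
M/3 = 715; 715 ≡ 1 (mod 3), inverse 1.
M/11 = 195; 195 ≡ 8 (mod 11); 8·7 ≡ 1, so inverse 7.
M/13 = 165; 165 ≡ 9 (mod 13); 9·3 ≡ 1, so inverse 3.
M/5 = 429; 429 ≡ 4 (mod 5); 4·4 ≡ 1, so inverse 4.
N ≡ 0·715·1 + 9·195·7 + 4·165·3 + 3·429·4 = 19413.
19413 mod 2145 = 108.

108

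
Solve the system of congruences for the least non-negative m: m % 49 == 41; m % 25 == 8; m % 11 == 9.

5333

Combine the congruences pairwise.
From m ≡ 41 (mod 49) write m = 41 + 49t. Substituting into m ≡ 8 (mod 25) gives 49t ≡ 17 (mod 25), and since 24⁻¹ ≡ 24 (mod 25), t ≡ 8. Hence m ≡ 41 + 49·8 = 433 (mod 1225).
From m ≡ 433 (mod 1225) write m = 433 + 1225t. Substituting into m ≡ 9 (mod 11) gives 1225t ≡ 5 (mod 11), and since 4⁻¹ ≡ 3 (mod 11), t ≡ 4. Hence m ≡ 433 + 1225·4 = 5333 (mod 13475).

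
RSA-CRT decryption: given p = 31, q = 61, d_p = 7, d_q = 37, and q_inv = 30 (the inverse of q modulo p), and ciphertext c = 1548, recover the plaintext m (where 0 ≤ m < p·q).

1732

m₁ = c^(d_p) mod p: c ≡ 29 (mod 31), and 29^7 mod 31 = 27.
m₂ = c^(d_q) mod q: c ≡ 23 (mod 61), and 23^37 mod 61 = 24.
h = q_inv·(m₁ − m₂) mod p = 30·(27 − 24) mod 31 = 28.
m = m₂ + h·q = 24 + 28·61 = 1732.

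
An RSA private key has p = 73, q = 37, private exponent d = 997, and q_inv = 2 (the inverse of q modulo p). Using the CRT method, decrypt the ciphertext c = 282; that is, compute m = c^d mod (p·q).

1762

d_p = d mod (p−1) = 997 mod 72 = 61; d_q = d mod (q−1) = 25.
m₁ = c^(d_p) mod p: c ≡ 63 (mod 73), and 63^61 mod 73 = 10.
m₂ = c^(d_q) mod q: c ≡ 23 (mod 37), and 23^25 mod 37 = 23.
h = q_inv·(m₁ − m₂) mod p = 2·(10 − 23) mod 73 = 47.
m = m₂ + h·q = 23 + 47·37 = 1762.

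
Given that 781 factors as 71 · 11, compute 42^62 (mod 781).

587

Mod 71: 42 ≡ 42; 42^62 ≡ 19 (mod 71).
Mod 11: 42 ≡ 9; by Fermat, exponent reduces to 62 mod 10 = 2; 9^2 ≡ 4 (mod 11).
Combine by CRT: x ≡ 19 (mod 71), x ≡ 4 (mod 11) ⇒ x ≡ 587 (mod 781).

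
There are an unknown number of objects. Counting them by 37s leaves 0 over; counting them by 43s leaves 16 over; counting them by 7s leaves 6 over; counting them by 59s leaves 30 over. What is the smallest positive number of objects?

554630

Combine the congruences pairwise.
From N ≡ 0 (mod 37) write N = 0 + 37t. Substituting into N ≡ 16 (mod 43) gives 37t ≡ 16 (mod 43), and since 37⁻¹ ≡ 7 (mod 43), t ≡ 26. Hence N ≡ 0 + 37·26 = 962 (mod 1591).
From N ≡ 962 (mod 1591) write N = 962 + 1591t. Substituting into N ≡ 6 (mod 7) gives 1591t ≡ 3 (mod 7), and since 2⁻¹ ≡ 4 (mod 7), t ≡ 5. Hence N ≡ 962 + 1591·5 = 8917 (mod 11137).
From N ≡ 8917 (mod 11137) write N = 8917 + 11137t. Substituting into N ≡ 30 (mod 59) gives 11137t ≡ 22 (mod 59), and since 45⁻¹ ≡ 21 (mod 59), t ≡ 49. Hence N ≡ 8917 + 11137·49 = 554630 (mod 657083).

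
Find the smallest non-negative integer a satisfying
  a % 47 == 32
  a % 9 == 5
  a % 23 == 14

8915

Combine the congruences pairwise.
From a ≡ 32 (mod 47) write a = 32 + 47t. Substituting into a ≡ 5 (mod 9) gives 47t ≡ 0 (mod 9), and since 2⁻¹ ≡ 5 (mod 9), t ≡ 0. Hence a ≡ 32 + 47·0 = 32 (mod 423).
From a ≡ 32 (mod 423) write a = 32 + 423t. Substituting into a ≡ 14 (mod 23) gives 423t ≡ 5 (mod 23), and since 9⁻¹ ≡ 18 (mod 23), t ≡ 21. Hence a ≡ 32 + 423·21 = 8915 (mod 9729).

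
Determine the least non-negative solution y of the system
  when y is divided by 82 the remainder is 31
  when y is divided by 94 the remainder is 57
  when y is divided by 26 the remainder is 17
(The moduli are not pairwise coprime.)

gcd(82, 94) = 2 and 2 | (57 − 31), so the pair is consistent; merging gives y ≡ 3065 (mod 3854), where 3854 = lcm(82, 94).
gcd(3854, 26) = 2 and 2 | (17 − 3065), so the pair is consistent; merging gives y ≡ 49313 (mod 50102), where 50102 = lcm(3854, 26).
The solution is unique modulo lcm(82, 94, 26) = 50102.

49313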